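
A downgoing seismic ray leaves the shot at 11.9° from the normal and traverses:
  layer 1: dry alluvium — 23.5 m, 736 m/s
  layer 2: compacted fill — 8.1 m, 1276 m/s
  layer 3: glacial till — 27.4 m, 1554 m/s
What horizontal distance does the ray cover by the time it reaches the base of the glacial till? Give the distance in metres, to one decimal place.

21.3 m

Ray parameter p = sin 11.9° / 736 m/s = 2.8017e-04 s/m.
Layer 1: θ = 11.90°; offset = 23.5·tan 11.90° = 4.952 m.
Layer 2: sin θ = p·1276 = 0.3575 → θ = 20.95°; offset = 8.1·tan 20.95° = 3.101 m.
Layer 3: sin θ = p·1554 = 0.4354 → θ = 25.81°; offset = 27.4·tan 25.81° = 13.251 m.
Summing the layer offsets gives 21.304 m.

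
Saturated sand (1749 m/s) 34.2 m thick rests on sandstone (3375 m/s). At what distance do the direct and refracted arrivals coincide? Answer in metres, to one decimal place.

121.4 m

x_cross = 2h·√((V₂+V₁)/(V₂−V₁)).
(V₂+V₁)/(V₂−V₁) = (3375+1749)/(3375−1749) = 3.1513; √ = 1.7752.
x_cross = 2·34.2·1.7752 = 121.42 m.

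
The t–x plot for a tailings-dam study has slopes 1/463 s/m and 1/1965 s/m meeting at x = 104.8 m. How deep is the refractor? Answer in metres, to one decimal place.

41.2 m

h = (x_cross/2)·√((V₂−V₁)/(V₂+V₁)).
(V₂−V₁)/(V₂+V₁) = (1965−463)/(1965+463) = 0.6186; √ = 0.7865.
h = (104.8/2)·0.7865 = 41.21 m.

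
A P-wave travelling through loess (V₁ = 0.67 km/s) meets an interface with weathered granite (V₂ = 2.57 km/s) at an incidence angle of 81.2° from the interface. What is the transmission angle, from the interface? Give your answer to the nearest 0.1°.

Angle from the normal: 90° − 81.2° = 8.8°.
Snell's law: sin θ₂ = (V₂/V₁)·sin θ₁ = (2.57/0.67)·sin 8.8° = 0.5868.
θ₂ = arcsin 0.5868 = 35.93° from the normal.
From the interface: 90° − 35.93° = 54.07°.

54.1°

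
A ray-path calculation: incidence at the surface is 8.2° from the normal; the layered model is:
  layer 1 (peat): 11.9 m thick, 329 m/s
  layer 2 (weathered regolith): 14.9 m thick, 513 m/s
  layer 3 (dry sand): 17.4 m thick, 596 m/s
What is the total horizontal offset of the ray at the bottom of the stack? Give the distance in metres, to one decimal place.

9.8 m

Apply Snell's law at each interface; in layer i the horizontal offset is hᵢ·tan θᵢ.
Layer 1: θ = 8.20°; offset = 11.9·tan 8.20° = 1.715 m.
Layer 2: sin θ = 513·sin 8.2°/329 = 0.2224, θ = 12.85°; offset = 14.9·tan 12.85° = 3.399 m.
Layer 3: sin θ = 596·sin 8.2°/329 = 0.2584, θ = 14.97°; offset = 17.4·tan 14.97° = 4.654 m.
Σ offsets = 9.767 m.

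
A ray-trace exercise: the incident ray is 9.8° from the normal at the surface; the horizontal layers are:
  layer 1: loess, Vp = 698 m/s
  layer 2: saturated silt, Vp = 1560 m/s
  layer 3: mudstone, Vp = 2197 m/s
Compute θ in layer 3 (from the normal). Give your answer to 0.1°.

32.4°

Snell's law across each interface conserves sin θ / V, so sin θ_3 = V_3·sin θ₁/V₁.
sin θ_3 = 2197 × sin 9.8° / 698 = 0.5357.
θ_3 = arcsin 0.5357 = 32.39°.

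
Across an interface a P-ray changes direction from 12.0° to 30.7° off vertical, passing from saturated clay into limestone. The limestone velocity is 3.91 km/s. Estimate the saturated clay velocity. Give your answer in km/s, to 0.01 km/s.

1.59 km/s

sin 12.0° = 0.2079; sin 30.7° = 0.5105.
V₁ = V₂·(sin θ₁/sin θ₂) = 3.91·(0.2079/0.5105) = 1.59 km/s.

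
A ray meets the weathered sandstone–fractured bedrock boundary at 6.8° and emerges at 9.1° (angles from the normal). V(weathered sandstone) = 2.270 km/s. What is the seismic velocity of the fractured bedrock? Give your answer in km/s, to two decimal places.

sin 6.8° = 0.1184; sin 9.1° = 0.1582.
V₂ = V₁·(sin θ₂/sin θ₁) = 2.270·(0.1582/0.1184) = 3.03 km/s.

3.03 km/s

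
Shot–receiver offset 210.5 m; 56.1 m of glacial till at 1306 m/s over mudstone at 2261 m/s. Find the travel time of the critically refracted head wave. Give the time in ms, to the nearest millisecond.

θ_c = arcsin(V₁/V₂) = arcsin(1306/2261) = 35.28°, cos θ_c = 0.8163.
Intercept time tᵢ = 2h cos θ_c / V₁ = 2·56.1·0.8163/1306 = 0.07013 s.
t = x/V₂ + tᵢ = 210.5/2261 + 0.07013 = 0.16323 s.

163 ms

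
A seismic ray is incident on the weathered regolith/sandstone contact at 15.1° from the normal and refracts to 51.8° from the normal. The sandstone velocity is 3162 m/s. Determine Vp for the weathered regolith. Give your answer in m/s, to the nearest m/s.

1048 m/s

sin 15.1° = 0.2605; sin 51.8° = 0.7859.
V₁ = V₂·(sin θ₁/sin θ₂) = 3162·(0.2605/0.7859) = 1048.17 m/s.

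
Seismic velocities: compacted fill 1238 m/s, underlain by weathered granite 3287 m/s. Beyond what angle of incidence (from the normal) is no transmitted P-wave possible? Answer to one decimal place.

22.1°

Critical incidence: sin θ_c = V₁/V₂ = 1238/3287 = 0.3766.
θ_c = arcsin 0.3766 = 22.13°.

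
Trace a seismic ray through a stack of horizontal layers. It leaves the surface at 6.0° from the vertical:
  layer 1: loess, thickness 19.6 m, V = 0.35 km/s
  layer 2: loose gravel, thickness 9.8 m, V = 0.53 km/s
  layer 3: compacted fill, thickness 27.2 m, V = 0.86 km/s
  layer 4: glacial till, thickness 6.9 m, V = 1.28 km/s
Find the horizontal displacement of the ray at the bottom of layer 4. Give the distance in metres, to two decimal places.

13.71 m

Apply Snell's law at each interface; in layer i the horizontal offset is hᵢ·tan θᵢ.
Layer 1: θ = 6.00°; offset = 19.6·tan 6.00° = 2.0600 m.
Layer 2: sin θ = 0.53·sin 6.0°/0.35 = 0.1583, θ = 9.11°; offset = 9.8·tan 9.11° = 1.5710 m.
Layer 3: sin θ = 0.86·sin 6.0°/0.35 = 0.2568, θ = 14.88°; offset = 27.2·tan 14.88° = 7.2286 m.
Layer 4: sin θ = 1.28·sin 6.0°/0.35 = 0.3823, θ = 22.47°; offset = 6.9·tan 22.47° = 2.8545 m.
Summing the layer offsets gives 13.7141 m.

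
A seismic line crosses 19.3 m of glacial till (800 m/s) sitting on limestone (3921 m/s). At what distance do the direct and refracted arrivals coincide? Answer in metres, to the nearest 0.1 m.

θ_c = arcsin(800/3921) = 11.77°, so cos θ_c = 0.9790 and tᵢ = 2h cos θ_c/V₁ = 0.0472 s.
At crossover x/V₁ = x/V₂ + tᵢ ⇒ x = tᵢ/(1/V₁ − 1/V₂) = 0.04724/(1.2500e-03 − 2.5504e-04) = 47.47 m.

47.5 m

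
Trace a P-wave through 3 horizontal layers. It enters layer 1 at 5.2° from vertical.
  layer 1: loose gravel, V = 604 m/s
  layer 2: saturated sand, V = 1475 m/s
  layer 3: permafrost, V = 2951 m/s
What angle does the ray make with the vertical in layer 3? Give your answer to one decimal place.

26.3°

Ray parameter p = sin 5.2° / 604 = 1.5005e-04 s/m.
sin θ_3 = p·V_3 = 1.5005e-04 × 2951 = 0.4428.
θ_3 = arcsin 0.4428 = 26.28°.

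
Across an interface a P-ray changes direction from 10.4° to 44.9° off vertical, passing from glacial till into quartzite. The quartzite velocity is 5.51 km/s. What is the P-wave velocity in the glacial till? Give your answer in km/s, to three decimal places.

Snell's law: sin 10.4°/V₁ = sin 44.9°/V₂.
V₁ = V₂·sin 10.4°/sin 44.9° = 5.51 × 0.2557 = 1.409 km/s.

1.409 km/s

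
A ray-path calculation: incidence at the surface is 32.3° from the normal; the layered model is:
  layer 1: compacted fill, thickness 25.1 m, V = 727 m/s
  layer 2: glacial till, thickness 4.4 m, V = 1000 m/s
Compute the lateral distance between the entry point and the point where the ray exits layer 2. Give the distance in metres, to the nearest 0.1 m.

20.6 m

Apply Snell's law at each interface; in layer i the horizontal offset is hᵢ·tan θᵢ.
Layer 1: θ = 32.30°; offset = 25.1·tan 32.30° = 15.868 m.
Layer 2: sin θ = 1000·sin 32.3°/727 = 0.7350, θ = 47.31°; offset = 4.4·tan 47.31° = 4.770 m.
Σ offsets = 20.637 m.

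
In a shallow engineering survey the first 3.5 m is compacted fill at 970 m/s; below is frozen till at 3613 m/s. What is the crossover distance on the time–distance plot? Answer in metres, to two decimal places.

9.22 m

x_cross = 2h·√((V₂+V₁)/(V₂−V₁)).
(V₂+V₁)/(V₂−V₁) = (3613+970)/(3613−970) = 1.7340; √ = 1.3168.
x_cross = 2·3.5·1.3168 = 9.22 m.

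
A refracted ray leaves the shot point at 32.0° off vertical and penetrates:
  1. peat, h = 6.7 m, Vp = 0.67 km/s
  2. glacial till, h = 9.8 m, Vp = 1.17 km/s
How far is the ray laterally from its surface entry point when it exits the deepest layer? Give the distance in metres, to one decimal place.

28.1 m

p = sin θ₁/V₁ = sin 32.0°/0.67 = 7.9092e-01 s/km is conserved through the stack.
Layer 1: θ = 32.00°; offset = 6.7·tan 32.00° = 4.187 m.
Layer 2: sin θ = p·1.17 = 0.9254 → θ = 67.73°; offset = 9.8·tan 67.73° = 23.926 m.
Σ offsets = 28.112 m.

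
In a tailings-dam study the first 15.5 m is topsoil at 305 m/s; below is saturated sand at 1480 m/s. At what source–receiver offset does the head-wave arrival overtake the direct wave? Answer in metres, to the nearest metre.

38 m

θ_c = arcsin(305/1480) = 11.89°, so cos θ_c = 0.9785 and tᵢ = 2h cos θ_c/V₁ = 0.0995 s.
At crossover x/V₁ = x/V₂ + tᵢ ⇒ x = tᵢ/(1/V₁ − 1/V₂) = 0.09946/(3.2787e-03 − 6.7568e-04) = 38.21 m.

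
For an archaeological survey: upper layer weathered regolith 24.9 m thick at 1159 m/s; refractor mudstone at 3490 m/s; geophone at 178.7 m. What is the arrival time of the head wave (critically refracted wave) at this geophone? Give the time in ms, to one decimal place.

91.7 ms

θ_c = arcsin(V₁/V₂) = arcsin(1159/3490) = 19.40°, cos θ_c = 0.9432.
Intercept time tᵢ = 2h cos θ_c / V₁ = 2·24.9·0.9432/1159 = 0.04053 s.
t = x/V₂ + tᵢ = 178.7/3490 + 0.04053 = 0.09173 s.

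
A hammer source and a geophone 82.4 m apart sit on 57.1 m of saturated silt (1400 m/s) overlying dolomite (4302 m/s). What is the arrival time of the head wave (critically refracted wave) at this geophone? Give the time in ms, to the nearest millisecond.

t = x/V₂ + 2h·√(V₂²−V₁²)/(V₁V₂).
√(V₂²−V₁²) = √(4302²−1400²) = 4067.8 m/s; delay term = 2·57.1·4067.8/(1400·4302) = 0.07713 s.
t = 82.4/4302 + 0.07713 = 0.09629 s.

96 ms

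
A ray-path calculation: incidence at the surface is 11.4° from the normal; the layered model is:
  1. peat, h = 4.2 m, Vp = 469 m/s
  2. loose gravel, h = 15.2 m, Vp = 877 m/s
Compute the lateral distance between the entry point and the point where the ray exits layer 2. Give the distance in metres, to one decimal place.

Apply Snell's law at each interface; in layer i the horizontal offset is hᵢ·tan θᵢ.
Layer 1: θ = 11.40°; offset = 4.2·tan 11.40° = 0.847 m.
Layer 2: sin θ = 877·sin 11.4°/469 = 0.3696, θ = 21.69°; offset = 15.2·tan 21.69° = 6.046 m.
Σ offsets = 6.893 m.

6.9 m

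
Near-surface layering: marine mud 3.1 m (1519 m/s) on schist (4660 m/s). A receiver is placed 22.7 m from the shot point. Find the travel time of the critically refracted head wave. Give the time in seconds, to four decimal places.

0.0087 s

t = x/V₂ + 2h·√(V₂²−V₁²)/(V₁V₂).
√(V₂²−V₁²) = √(4660²−1519²) = 4405.5 m/s; delay term = 2·3.1·4405.5/(1519·4660) = 0.00386 s.
t = 22.7/4660 + 0.00386 = 0.00873 s.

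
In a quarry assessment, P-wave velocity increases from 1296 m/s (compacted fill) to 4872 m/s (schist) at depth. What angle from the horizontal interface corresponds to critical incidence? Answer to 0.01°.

74.57°

At critical incidence the refracted ray runs along the interface (θ₂ = 90°), so sin θ_c = V₁/V₂.
θ_c = arcsin(1296/4872) = arcsin 0.2660 = 15.43°.
Measured from the interface: 90° − 15.43° = 74.57°.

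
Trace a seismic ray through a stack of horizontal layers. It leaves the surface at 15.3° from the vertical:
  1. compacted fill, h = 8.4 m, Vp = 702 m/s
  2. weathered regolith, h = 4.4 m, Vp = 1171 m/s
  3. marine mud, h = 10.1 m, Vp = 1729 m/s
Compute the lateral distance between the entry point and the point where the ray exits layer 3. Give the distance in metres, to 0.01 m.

13.09 m

Apply Snell's law at each interface; in layer i the horizontal offset is hᵢ·tan θᵢ.
Layer 1: θ = 15.30°; offset = 8.4·tan 15.30° = 2.2980 m.
Layer 2: sin θ = 1171·sin 15.3°/702 = 0.4402, θ = 26.11°; offset = 4.4·tan 26.11° = 2.1569 m.
Layer 3: sin θ = 1729·sin 15.3°/702 = 0.6499, θ = 40.53°; offset = 10.1·tan 40.53° = 8.6368 m.
Total horizontal offset = 13.0917 m.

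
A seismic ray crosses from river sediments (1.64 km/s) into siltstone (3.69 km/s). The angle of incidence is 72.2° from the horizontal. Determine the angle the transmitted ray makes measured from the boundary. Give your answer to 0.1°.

46.5°

Convert to the normal: θ₁ = 90° − 72.2° = 17.8°.
sin θ₁/V₁ = sin θ₂/V₂ ⇒ sin θ₂ = 3.69·sin 17.8°/1.64 = 3.69·0.3057/1.64 = 0.6878.
θ₂ = arcsin 0.6878 = 43.46° from the normal.
From the interface: 90° − 43.46° = 46.54°.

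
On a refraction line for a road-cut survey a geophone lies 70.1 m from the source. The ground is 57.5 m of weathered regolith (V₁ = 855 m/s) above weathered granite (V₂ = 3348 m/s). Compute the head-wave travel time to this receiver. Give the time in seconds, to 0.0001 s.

θ_c = arcsin(V₁/V₂) = arcsin(855/3348) = 14.80°, cos θ_c = 0.9668.
Intercept time tᵢ = 2h cos θ_c / V₁ = 2·57.5·0.9668/855 = 0.13004 s.
t = x/V₂ + tᵢ = 70.1/3348 + 0.13004 = 0.15098 s.

0.1510 s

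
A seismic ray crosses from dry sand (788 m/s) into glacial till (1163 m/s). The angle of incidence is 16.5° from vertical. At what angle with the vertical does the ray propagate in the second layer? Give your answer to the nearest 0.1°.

24.8°

Snell's law: sin θ₂ = (V₂/V₁)·sin θ₁ = (1163/788)·sin 16.5° = 0.4192.
θ₂ = sin⁻¹(0.4192) = 24.78° (from vertical).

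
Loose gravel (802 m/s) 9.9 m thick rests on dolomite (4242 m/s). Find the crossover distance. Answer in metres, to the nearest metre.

24 m

θ_c = arcsin(802/4242) = 10.90°, so cos θ_c = 0.9820 and tᵢ = 2h cos θ_c/V₁ = 0.0242 s.
At crossover x/V₁ = x/V₂ + tᵢ ⇒ x = tᵢ/(1/V₁ − 1/V₂) = 0.02424/(1.2469e-03 − 2.3574e-04) = 23.98 m.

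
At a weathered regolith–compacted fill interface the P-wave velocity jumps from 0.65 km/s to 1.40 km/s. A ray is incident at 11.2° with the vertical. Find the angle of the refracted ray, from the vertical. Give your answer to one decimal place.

24.7°

sin θ₁/V₁ = sin θ₂/V₂ ⇒ sin θ₂ = 1.40·sin 11.2°/0.65 = 1.40·0.1942/0.65 = 0.4184.
θ₂ = arcsin 0.4184 = 24.73° from the normal.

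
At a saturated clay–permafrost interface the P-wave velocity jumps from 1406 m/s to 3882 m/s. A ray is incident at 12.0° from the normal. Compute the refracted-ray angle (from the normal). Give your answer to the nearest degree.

sin θ₁/V₁ = sin θ₂/V₂ ⇒ sin θ₂ = 3882·sin 12.0°/1406 = 3882·0.2079/1406 = 0.5740.
θ₂ = arcsin 0.5740 = 35.03° from the normal.

35°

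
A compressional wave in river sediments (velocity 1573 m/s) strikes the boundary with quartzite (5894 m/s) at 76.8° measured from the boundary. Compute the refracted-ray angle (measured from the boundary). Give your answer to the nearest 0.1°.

Angle from the normal: 90° − 76.8° = 13.2°.
Snell's law: sin θ₂ = (V₂/V₁)·sin θ₁ = (5894/1573)·sin 13.2° = 0.8556.
θ₂ = arcsin 0.8556 = 58.83° from the normal.
From the interface: 90° − 58.83° = 31.17°.

31.2°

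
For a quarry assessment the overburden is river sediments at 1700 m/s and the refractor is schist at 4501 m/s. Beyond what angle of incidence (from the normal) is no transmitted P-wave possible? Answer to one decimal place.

At critical incidence the refracted ray runs along the interface (θ₂ = 90°), so sin θ_c = V₁/V₂.
θ_c = arcsin(1700/4501) = arcsin 0.3777 = 22.19°.

22.2°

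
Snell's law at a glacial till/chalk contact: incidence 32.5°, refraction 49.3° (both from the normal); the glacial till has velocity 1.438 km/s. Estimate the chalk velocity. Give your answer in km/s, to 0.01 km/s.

2.03 km/s

sin 32.5° = 0.5373; sin 49.3° = 0.7581.
V₂ = V₁·(sin θ₂/sin θ₁) = 1.438·(0.7581/0.5373) = 2.03 km/s.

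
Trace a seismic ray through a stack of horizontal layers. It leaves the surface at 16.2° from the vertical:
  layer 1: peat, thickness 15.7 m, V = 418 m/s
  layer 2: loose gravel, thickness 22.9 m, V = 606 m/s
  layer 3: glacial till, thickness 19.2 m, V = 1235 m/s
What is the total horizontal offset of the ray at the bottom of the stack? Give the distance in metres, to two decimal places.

42.64 m

Apply Snell's law at each interface; in layer i the horizontal offset is hᵢ·tan θᵢ.
Layer 1: θ = 16.20°; offset = 15.7·tan 16.20° = 4.5613 m.
Layer 2: sin θ = 606·sin 16.2°/418 = 0.4045, θ = 23.86°; offset = 22.9·tan 23.86° = 10.1278 m.
Layer 3: sin θ = 1235·sin 16.2°/418 = 0.8243, θ = 55.52°; offset = 19.2·tan 55.52° = 27.9537 m.
Σ offsets = 42.6427 m.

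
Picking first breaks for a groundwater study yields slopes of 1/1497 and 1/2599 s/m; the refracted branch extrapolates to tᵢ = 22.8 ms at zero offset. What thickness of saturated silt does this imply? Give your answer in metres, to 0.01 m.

θ_c = arcsin(1497/2599) = 35.17°; cos θ_c = 0.8175.
tᵢ = 2h cos θ_c/V₁ ⇒ h = tᵢ·V₁/(2 cos θ_c) = 0.0228·1497/(2·0.8175) = 20.88 m.

20.88 m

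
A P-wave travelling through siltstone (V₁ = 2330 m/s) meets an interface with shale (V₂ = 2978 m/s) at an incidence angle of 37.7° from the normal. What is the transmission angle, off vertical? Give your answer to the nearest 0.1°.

51.4°

Snell's law: sin θ₂ = (V₂/V₁)·sin θ₁ = (2978/2330)·sin 37.7° = 0.7816.
θ₂ = arcsin 0.7816 = 51.41° from the normal.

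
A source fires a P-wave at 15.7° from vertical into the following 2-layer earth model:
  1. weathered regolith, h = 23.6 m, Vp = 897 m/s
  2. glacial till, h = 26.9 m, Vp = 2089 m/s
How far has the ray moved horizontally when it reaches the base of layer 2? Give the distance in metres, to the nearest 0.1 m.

Apply Snell's law at each interface; in layer i the horizontal offset is hᵢ·tan θᵢ.
Layer 1: θ = 15.70°; offset = 23.6·tan 15.70° = 6.634 m.
Layer 2: sin θ = 2089·sin 15.7°/897 = 0.6302, θ = 39.06°; offset = 26.9·tan 39.06° = 21.833 m.
Total horizontal offset = 28.467 m.

28.5 m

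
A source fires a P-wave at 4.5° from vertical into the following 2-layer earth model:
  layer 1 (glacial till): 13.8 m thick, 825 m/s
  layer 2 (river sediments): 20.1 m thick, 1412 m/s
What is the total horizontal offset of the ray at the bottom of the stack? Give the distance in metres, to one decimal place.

3.8 m

Apply Snell's law at each interface; in layer i the horizontal offset is hᵢ·tan θᵢ.
Layer 1: θ = 4.50°; offset = 13.8·tan 4.50° = 1.086 m.
Layer 2: sin θ = 1412·sin 4.5°/825 = 0.1343, θ = 7.72°; offset = 20.1·tan 7.72° = 2.724 m.
Total horizontal offset = 3.810 m.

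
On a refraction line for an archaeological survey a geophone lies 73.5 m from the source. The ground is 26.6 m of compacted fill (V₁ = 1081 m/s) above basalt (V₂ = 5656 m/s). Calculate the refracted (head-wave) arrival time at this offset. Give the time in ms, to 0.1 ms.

61.3 ms

t = x/V₂ + 2h·√(V₂²−V₁²)/(V₁V₂).
√(V₂²−V₁²) = √(5656²−1081²) = 5551.7 m/s; delay term = 2·26.6·5551.7/(1081·5656) = 0.04831 s.
t = 73.5/5656 + 0.04831 = 0.06130 s.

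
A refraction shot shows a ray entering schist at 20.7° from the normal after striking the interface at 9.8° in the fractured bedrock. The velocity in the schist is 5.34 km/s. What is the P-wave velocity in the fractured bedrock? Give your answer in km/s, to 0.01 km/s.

sin 9.8° = 0.1702; sin 20.7° = 0.3535.
V₁ = V₂·(sin θ₁/sin θ₂) = 5.34·(0.1702/0.3535) = 2.57 km/s.

2.57 km/s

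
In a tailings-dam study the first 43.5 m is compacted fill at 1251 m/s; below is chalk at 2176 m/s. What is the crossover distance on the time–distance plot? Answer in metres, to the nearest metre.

167 m

θ_c = arcsin(1251/2176) = 35.09°, so cos θ_c = 0.8182 and tᵢ = 2h cos θ_c/V₁ = 0.0569 s.
At crossover x/V₁ = x/V₂ + tᵢ ⇒ x = tᵢ/(1/V₁ − 1/V₂) = 0.05690/(7.9936e-04 − 4.5956e-04) = 167.46 m.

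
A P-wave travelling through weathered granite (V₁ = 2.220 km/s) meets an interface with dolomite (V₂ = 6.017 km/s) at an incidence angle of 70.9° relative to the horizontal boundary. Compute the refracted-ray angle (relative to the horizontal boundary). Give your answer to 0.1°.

27.5°

Convert to the normal: θ₁ = 90° − 70.9° = 19.1°.
Snell's law: sin θ₂ = (V₂/V₁)·sin θ₁ = (6.017/2.220)·sin 19.1° = 0.8869.
θ₂ = sin⁻¹(0.8869) = 62.48° (from vertical).
From the interface: 90° − 62.48° = 27.52°.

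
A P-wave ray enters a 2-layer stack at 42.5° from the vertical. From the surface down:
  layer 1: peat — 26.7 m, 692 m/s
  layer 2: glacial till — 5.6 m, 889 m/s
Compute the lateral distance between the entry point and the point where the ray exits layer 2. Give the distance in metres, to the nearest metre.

p = sin θ₁/V₁ = sin 42.5°/692 = 9.7629e-04 s/m is conserved through the stack.
Layer 1: θ = 42.50°; offset = 26.7·tan 42.50° = 24.466 m.
Layer 2: sin θ = p·889 = 0.8679 → θ = 60.22°; offset = 5.6·tan 60.22° = 9.785 m.
Σ offsets = 34.251 m.

34 m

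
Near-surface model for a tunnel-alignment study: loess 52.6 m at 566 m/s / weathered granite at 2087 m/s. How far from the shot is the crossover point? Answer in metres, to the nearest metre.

θ_c = arcsin(566/2087) = 15.74°, so cos θ_c = 0.9625 and tᵢ = 2h cos θ_c/V₁ = 0.1789 s.
At crossover x/V₁ = x/V₂ + tᵢ ⇒ x = tᵢ/(1/V₁ − 1/V₂) = 0.17890/(1.7668e-03 − 4.7916e-04) = 138.94 m.

139 m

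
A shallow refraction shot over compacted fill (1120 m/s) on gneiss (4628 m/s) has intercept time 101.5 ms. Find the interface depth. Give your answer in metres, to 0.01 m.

58.58 m

h = tᵢ·V₁·V₂ / (2·√(V₂²−V₁²)).
√(V₂²−V₁²) = √(4628² − 1120²) = 4490.4 m/s.
h = 0.1015 s × 1120 × 4628 / (2 × 4490.4) = 58.58 m.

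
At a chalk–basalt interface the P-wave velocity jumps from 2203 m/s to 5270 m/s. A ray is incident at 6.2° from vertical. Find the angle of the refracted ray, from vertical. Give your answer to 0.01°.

sin θ₁/V₁ = sin θ₂/V₂ ⇒ sin θ₂ = 5270·sin 6.2°/2203 = 5270·0.1080/2203 = 0.2584.
θ₂ = arcsin 0.2584 = 14.97° from the normal.

14.97°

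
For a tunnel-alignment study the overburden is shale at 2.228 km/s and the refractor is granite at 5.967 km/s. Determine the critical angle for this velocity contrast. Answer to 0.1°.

21.9°

At critical incidence the refracted ray runs along the interface (θ₂ = 90°), so sin θ_c = V₁/V₂.
θ_c = arcsin(2.228/5.967) = arcsin 0.3734 = 21.92°.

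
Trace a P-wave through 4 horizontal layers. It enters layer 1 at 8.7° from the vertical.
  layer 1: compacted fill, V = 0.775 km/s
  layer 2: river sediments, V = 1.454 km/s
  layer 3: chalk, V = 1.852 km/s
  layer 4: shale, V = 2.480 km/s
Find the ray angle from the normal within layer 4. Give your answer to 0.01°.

Ray parameter p = sin 8.7° / 0.775 = 1.9518e-01 s/km.
sin θ_4 = p·V_4 = 1.9518e-01 × 2.480 = 0.4840.
θ_4 = 28.95° from the vertical.

28.95°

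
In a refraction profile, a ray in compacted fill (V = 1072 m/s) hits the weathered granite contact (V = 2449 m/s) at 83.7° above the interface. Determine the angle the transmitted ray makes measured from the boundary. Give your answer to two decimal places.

75.48°

Convert to the normal: θ₁ = 90° − 83.7° = 6.3°.
sin θ₁/V₁ = sin θ₂/V₂ ⇒ sin θ₂ = 2449·sin 6.3°/1072 = 2449·0.1097/1072 = 0.2507.
θ₂ = sin⁻¹(0.2507) = 14.52° (from vertical).
From the interface: 90° − 14.52° = 75.48°.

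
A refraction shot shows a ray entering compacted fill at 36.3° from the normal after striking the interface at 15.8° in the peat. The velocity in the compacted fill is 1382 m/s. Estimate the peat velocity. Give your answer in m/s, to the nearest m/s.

sin 15.8° = 0.2723; sin 36.3° = 0.5920.
V₁ = V₂·(sin θ₁/sin θ₂) = 1382·(0.2723/0.5920) = 635.61 m/s.

636 m/s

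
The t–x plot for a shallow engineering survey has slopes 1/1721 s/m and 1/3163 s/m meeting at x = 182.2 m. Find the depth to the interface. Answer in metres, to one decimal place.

x_cross = 2h·√((V₂+V₁)/(V₂−V₁)) → h = x_cross / (2·√((V₂+V₁)/(V₂−V₁))).
√((V₂+V₁)/(V₂−V₁)) = √((3163+1721)/(3163−1721)) = 1.8404.
h = 182.2 / (2·1.8404) = 49.50 m.

49.5 m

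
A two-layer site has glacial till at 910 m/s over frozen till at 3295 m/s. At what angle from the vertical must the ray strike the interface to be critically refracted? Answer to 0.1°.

At critical incidence the refracted ray runs along the interface (θ₂ = 90°), so sin θ_c = V₁/V₂.
θ_c = arcsin(910/3295) = arcsin 0.2762 = 16.03°.

16.0°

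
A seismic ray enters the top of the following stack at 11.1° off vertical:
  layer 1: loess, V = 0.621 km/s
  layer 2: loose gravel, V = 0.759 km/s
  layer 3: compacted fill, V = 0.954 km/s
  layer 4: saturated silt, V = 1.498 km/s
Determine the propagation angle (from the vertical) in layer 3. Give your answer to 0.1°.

17.2°

Snell's law across each interface conserves sin θ / V, so sin θ_3 = V_3·sin θ₁/V₁.
sin θ_3 = 0.954 × sin 11.1° / 0.621 = 0.2958.
θ_3 = arcsin 0.2958 = 17.20°.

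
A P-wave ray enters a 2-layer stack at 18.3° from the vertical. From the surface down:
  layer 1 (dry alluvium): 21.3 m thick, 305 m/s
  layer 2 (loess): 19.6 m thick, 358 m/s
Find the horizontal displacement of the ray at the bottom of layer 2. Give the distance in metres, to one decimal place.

Ray parameter p = sin 18.3° / 305 m/s = 1.0295e-03 s/m.
Layer 1: θ = 18.30°; offset = 21.3·tan 18.30° = 7.044 m.
Layer 2: sin θ = p·358 = 0.3686 → θ = 21.63°; offset = 19.6·tan 21.63° = 7.771 m.
Total horizontal offset = 14.815 m.

14.8 m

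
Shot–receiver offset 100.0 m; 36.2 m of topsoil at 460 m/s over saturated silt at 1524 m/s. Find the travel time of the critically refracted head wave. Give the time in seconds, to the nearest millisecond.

θ_c = arcsin(V₁/V₂) = arcsin(460/1524) = 17.57°, cos θ_c = 0.9534.
Intercept time tᵢ = 2h cos θ_c / V₁ = 2·36.2·0.9534/460 = 0.15005 s.
t = x/V₂ + tᵢ = 100.0/1524 + 0.15005 = 0.21567 s.

0.216 s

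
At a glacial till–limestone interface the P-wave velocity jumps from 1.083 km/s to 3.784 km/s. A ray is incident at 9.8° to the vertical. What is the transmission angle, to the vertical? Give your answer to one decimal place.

36.5°

sin θ₁/V₁ = sin θ₂/V₂ ⇒ sin θ₂ = 3.784·sin 9.8°/1.083 = 3.784·0.1702/1.083 = 0.5947.
θ₂ = arcsin 0.5947 = 36.49° from the normal.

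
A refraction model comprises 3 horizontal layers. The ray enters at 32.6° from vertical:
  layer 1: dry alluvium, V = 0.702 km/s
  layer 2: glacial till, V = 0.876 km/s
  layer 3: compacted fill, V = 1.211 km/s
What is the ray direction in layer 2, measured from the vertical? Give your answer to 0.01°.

Ray parameter p = sin 32.6° / 0.702 = 7.6748e-01 s/km.
sin θ_2 = p·V_2 = 7.6748e-01 × 0.876 = 0.6723.
θ_2 = 42.25° from the vertical.

42.25°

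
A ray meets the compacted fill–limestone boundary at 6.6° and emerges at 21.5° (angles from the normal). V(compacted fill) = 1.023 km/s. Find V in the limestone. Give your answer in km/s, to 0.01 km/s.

sin 6.6° = 0.1149; sin 21.5° = 0.3665.
V₂ = V₁·(sin θ₂/sin θ₁) = 1.023·(0.3665/0.1149) = 3.26 km/s.

3.26 km/s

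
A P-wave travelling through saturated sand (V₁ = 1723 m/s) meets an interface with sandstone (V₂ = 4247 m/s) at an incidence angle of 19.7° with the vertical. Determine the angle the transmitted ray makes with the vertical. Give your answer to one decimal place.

Snell's law: sin θ₂ = (V₂/V₁)·sin θ₁ = (4247/1723)·sin 19.7° = 0.8309.
θ₂ = arcsin 0.8309 = 56.19° from the normal.

56.2°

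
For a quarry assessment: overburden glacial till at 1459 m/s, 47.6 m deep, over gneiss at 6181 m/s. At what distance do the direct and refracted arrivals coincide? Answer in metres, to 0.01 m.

121.09 m

θ_c = arcsin(1459/6181) = 13.65°, so cos θ_c = 0.9717 and tᵢ = 2h cos θ_c/V₁ = 0.0634 s.
At crossover x/V₁ = x/V₂ + tᵢ ⇒ x = tᵢ/(1/V₁ − 1/V₂) = 0.06341/(6.8540e-04 − 1.6179e-04) = 121.09 m.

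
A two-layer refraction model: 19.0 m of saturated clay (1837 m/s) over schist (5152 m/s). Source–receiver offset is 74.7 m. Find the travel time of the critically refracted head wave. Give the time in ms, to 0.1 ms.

θ_c = arcsin(V₁/V₂) = arcsin(1837/5152) = 20.89°, cos θ_c = 0.9343.
Intercept time tᵢ = 2h cos θ_c / V₁ = 2·19.0·0.9343/1837 = 0.01933 s.
t = x/V₂ + tᵢ = 74.7/5152 + 0.01933 = 0.03383 s.

33.8 ms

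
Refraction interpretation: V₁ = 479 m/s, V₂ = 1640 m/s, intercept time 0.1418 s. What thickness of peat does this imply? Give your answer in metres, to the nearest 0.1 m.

35.5 m

h = tᵢ·V₁·V₂ / (2·√(V₂²−V₁²)).
√(V₂²−V₁²) = √(1640² − 479²) = 1568.5 m/s.
h = 0.1418 s × 479 × 1640 / (2 × 1568.5) = 35.51 m.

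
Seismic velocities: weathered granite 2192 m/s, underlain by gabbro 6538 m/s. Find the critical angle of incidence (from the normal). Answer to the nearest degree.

20°

At critical incidence the refracted ray runs along the interface (θ₂ = 90°), so sin θ_c = V₁/V₂.
θ_c = arcsin(2192/6538) = arcsin 0.3353 = 19.59°.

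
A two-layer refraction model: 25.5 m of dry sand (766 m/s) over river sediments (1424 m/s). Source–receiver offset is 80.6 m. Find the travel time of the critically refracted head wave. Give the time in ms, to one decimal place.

t = x/V₂ + 2h·√(V₂²−V₁²)/(V₁V₂).
√(V₂²−V₁²) = √(1424²−766²) = 1200.4 m/s; delay term = 2·25.5·1200.4/(766·1424) = 0.05613 s.
t = 80.6/1424 + 0.05613 = 0.11273 s.

112.7 ms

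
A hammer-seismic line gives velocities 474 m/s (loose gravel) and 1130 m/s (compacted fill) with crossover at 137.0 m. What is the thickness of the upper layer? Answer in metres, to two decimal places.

h = (x_cross/2)·√((V₂−V₁)/(V₂+V₁)).
(V₂−V₁)/(V₂+V₁) = (1130−474)/(1130+474) = 0.4090; √ = 0.6395.
h = (137.0/2)·0.6395 = 43.81 m.

43.81 m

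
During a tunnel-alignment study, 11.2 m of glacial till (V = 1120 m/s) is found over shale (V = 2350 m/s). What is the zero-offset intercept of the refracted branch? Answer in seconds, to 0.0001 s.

0.0176 s

tᵢ = 2h·√(V₂²−V₁²)/(V₁V₂).
√(V₂²−V₁²) = √(2350²−1120²) = 2065.9 m/s.
tᵢ = 2·11.2·2065.9/(1120·2350) = 0.01758 s.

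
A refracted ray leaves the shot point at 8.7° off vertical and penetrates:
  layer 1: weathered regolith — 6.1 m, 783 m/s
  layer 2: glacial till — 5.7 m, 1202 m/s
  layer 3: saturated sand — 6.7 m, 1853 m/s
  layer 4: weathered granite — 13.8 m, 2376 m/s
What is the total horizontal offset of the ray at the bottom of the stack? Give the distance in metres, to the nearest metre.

Apply Snell's law at each interface; in layer i the horizontal offset is hᵢ·tan θᵢ.
Layer 1: θ = 8.70°; offset = 6.1·tan 8.70° = 0.933 m.
Layer 2: sin θ = 1202·sin 8.7°/783 = 0.2322, θ = 13.43°; offset = 5.7·tan 13.43° = 1.361 m.
Layer 3: sin θ = 1853·sin 8.7°/783 = 0.3580, θ = 20.98°; offset = 6.7·tan 20.98° = 2.569 m.
Layer 4: sin θ = 2376·sin 8.7°/783 = 0.4590, θ = 27.32°; offset = 13.8·tan 27.32° = 7.130 m.
Σ offsets = 11.992 m.

12 m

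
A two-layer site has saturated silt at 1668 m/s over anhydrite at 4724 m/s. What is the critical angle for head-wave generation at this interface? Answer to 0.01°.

At critical incidence the refracted ray runs along the interface (θ₂ = 90°), so sin θ_c = V₁/V₂.
θ_c = arcsin(1668/4724) = arcsin 0.3531 = 20.68°.

20.68°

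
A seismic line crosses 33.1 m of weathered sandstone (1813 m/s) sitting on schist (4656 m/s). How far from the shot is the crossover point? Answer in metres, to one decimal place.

x_cross = 2h·√((V₂+V₁)/(V₂−V₁)).
(V₂+V₁)/(V₂−V₁) = (4656+1813)/(4656−1813) = 2.2754; √ = 1.5084.
x_cross = 2·33.1·1.5084 = 99.86 m.

99.9 m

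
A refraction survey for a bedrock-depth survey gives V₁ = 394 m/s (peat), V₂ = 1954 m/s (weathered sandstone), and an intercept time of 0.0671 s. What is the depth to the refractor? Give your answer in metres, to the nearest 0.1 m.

θ_c = arcsin(394/1954) = 11.63°; cos θ_c = 0.9795.
tᵢ = 2h cos θ_c/V₁ ⇒ h = tᵢ·V₁/(2 cos θ_c) = 0.0671·394/(2·0.9795) = 13.50 m.

13.5 m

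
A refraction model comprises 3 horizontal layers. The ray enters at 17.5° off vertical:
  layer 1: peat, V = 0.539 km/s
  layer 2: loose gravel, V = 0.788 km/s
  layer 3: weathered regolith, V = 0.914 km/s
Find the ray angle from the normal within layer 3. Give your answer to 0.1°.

Snell's law across each interface conserves sin θ / V, so sin θ_3 = V_3·sin θ₁/V₁.
sin θ_3 = 0.914 × sin 17.5° / 0.539 = 0.5099.
θ_3 = arcsin 0.5099 = 30.66°.

30.7°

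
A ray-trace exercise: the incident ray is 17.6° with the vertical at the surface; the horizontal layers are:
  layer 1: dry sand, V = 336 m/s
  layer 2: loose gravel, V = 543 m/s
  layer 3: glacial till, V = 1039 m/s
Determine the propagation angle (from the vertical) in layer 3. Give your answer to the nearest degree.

69°

Ray parameter p = sin 17.6° / 336 = 8.9991e-04 s/m.
sin θ_3 = p·V_3 = 8.9991e-04 × 1039 = 0.9350.
θ_3 = arcsin 0.9350 = 69.23°.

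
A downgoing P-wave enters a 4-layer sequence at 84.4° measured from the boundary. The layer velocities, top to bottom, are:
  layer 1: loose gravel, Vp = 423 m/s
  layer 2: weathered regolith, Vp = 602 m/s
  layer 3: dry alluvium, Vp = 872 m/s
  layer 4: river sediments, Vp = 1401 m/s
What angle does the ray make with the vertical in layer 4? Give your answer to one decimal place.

18.9°

From the normal: θ₁ = 90° − 84.4° = 5.6°.
Snell's law across each interface conserves sin θ / V, so sin θ_4 = V_4·sin θ₁/V₁.
sin θ_4 = 1401 × sin 5.6° / 423 = 0.3232.
θ_4 = 18.86° from the vertical.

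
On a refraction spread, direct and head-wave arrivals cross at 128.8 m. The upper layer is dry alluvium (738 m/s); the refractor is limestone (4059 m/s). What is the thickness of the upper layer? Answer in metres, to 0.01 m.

h = (x_cross/2)·√((V₂−V₁)/(V₂+V₁)).
(V₂−V₁)/(V₂+V₁) = (4059−738)/(4059+738) = 0.6923; √ = 0.8321.
h = (128.8/2)·0.8321 = 53.58 m.

53.58 m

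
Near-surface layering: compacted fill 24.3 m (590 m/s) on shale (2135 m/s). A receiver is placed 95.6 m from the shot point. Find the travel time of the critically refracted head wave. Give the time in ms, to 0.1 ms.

t = x/V₂ + 2h·√(V₂²−V₁²)/(V₁V₂).
√(V₂²−V₁²) = √(2135²−590²) = 2051.9 m/s; delay term = 2·24.3·2051.9/(590·2135) = 0.07917 s.
t = 95.6/2135 + 0.07917 = 0.12394 s.

123.9 ms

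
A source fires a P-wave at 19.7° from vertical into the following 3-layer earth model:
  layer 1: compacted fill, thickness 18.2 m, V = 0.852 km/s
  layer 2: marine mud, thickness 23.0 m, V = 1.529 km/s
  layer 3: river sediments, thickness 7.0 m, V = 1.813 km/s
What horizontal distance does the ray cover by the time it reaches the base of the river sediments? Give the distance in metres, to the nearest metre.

31 m

Ray parameter p = sin 19.7° / 0.852 km/s = 3.9565e-01 s/km.
Layer 1: θ = 19.70°; offset = 18.2·tan 19.70° = 6.517 m.
Layer 2: sin θ = p·1.529 = 0.6050 → θ = 37.23°; offset = 23.0·tan 37.23° = 17.474 m.
Layer 3: sin θ = p·1.813 = 0.7173 → θ = 45.83°; offset = 7.0·tan 45.83° = 7.207 m.
Summing the layer offsets gives 31.197 m.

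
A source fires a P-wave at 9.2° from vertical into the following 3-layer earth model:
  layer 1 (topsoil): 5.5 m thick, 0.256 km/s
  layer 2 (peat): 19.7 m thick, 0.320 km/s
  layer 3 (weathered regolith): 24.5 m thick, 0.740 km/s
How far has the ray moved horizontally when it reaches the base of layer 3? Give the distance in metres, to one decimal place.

17.7 m

Apply Snell's law at each interface; in layer i the horizontal offset is hᵢ·tan θᵢ.
Layer 1: θ = 9.20°; offset = 5.5·tan 9.20° = 0.891 m.
Layer 2: sin θ = 0.320·sin 9.2°/0.256 = 0.1999, θ = 11.53°; offset = 19.7·tan 11.53° = 4.018 m.
Layer 3: sin θ = 0.740·sin 9.2°/0.256 = 0.4622, θ = 27.53°; offset = 24.5·tan 27.53° = 12.768 m.
Σ offsets = 17.677 m.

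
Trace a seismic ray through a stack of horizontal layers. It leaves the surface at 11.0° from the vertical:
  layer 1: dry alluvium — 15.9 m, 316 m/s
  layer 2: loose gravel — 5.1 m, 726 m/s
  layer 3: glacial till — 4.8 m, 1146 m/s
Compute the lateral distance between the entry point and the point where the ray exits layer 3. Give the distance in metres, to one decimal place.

p = sin θ₁/V₁ = sin 11.0°/316 = 6.0383e-04 s/m is conserved through the stack.
Layer 1: θ = 11.00°; offset = 15.9·tan 11.00° = 3.091 m.
Layer 2: sin θ = p·726 = 0.4384 → θ = 26.00°; offset = 5.1·tan 26.00° = 2.487 m.
Layer 3: sin θ = p·1146 = 0.6920 → θ = 43.79°; offset = 4.8·tan 43.79° = 4.601 m.
Σ offsets = 10.179 m.

10.2 m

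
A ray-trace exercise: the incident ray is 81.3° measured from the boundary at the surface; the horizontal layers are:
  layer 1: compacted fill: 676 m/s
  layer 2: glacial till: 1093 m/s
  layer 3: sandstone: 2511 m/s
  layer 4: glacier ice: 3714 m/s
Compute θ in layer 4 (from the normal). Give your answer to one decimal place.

From the normal: θ₁ = 90° − 81.3° = 8.7°.
Snell's law across each interface conserves sin θ / V, so sin θ_4 = V_4·sin θ₁/V₁.
sin θ_4 = 3714 × sin 8.7° / 676 = 0.8310.
θ_4 = arcsin 0.8310 = 56.21°.

56.2°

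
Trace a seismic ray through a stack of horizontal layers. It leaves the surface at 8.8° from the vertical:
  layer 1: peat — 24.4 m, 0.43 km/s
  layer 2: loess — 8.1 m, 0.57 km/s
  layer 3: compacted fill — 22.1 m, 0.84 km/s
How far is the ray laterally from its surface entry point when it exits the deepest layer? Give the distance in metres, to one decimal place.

12.4 m

Apply Snell's law at each interface; in layer i the horizontal offset is hᵢ·tan θᵢ.
Layer 1: θ = 8.80°; offset = 24.4·tan 8.80° = 3.777 m.
Layer 2: sin θ = 0.57·sin 8.8°/0.43 = 0.2028, θ = 11.70°; offset = 8.1·tan 11.70° = 1.677 m.
Layer 3: sin θ = 0.84·sin 8.8°/0.43 = 0.2989, θ = 17.39°; offset = 22.1·tan 17.39° = 6.921 m.
Total horizontal offset = 12.376 m.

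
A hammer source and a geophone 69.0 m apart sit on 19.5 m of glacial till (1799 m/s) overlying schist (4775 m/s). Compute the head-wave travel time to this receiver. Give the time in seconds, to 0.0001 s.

0.0345 s

θ_c = arcsin(V₁/V₂) = arcsin(1799/4775) = 22.13°, cos θ_c = 0.9263.
Intercept time tᵢ = 2h cos θ_c / V₁ = 2·19.5·0.9263/1799 = 0.02008 s.
t = x/V₂ + tᵢ = 69.0/4775 + 0.02008 = 0.03453 s.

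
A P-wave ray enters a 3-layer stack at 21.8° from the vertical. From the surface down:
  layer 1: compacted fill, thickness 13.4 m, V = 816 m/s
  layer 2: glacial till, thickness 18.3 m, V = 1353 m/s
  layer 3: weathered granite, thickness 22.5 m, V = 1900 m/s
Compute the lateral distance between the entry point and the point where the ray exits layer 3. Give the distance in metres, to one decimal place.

58.4 m

Apply Snell's law at each interface; in layer i the horizontal offset is hᵢ·tan θᵢ.
Layer 1: θ = 21.80°; offset = 13.4·tan 21.80° = 5.360 m.
Layer 2: sin θ = 1353·sin 21.8°/816 = 0.6158, θ = 38.01°; offset = 18.3·tan 38.01° = 14.301 m.
Layer 3: sin θ = 1900·sin 21.8°/816 = 0.8647, θ = 59.85°; offset = 22.5·tan 59.85° = 38.735 m.
Summing the layer offsets gives 58.396 m.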